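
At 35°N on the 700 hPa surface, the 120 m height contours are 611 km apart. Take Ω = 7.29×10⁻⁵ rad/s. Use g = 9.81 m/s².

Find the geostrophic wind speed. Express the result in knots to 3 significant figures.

44.8 knots

Coriolis parameter at 35°N:
f = 2Ω sin φ = 2 × 7.29×10⁻⁵ × sin 35° = 8.36×10⁻⁵ s⁻¹
Height gradient: |∂Z/∂n| = 120 m / 611000 m = 1.96×10⁻⁴
On a pressure surface, geostrophic balance gives V_g = (g/f)|∂Z/∂n|:
V_g = 9.81 × 1.96×10⁻⁴ / 8.36×10⁻⁵ = 23.0 m/s
Converting: 23.0 m/s × 1.944 = 44.8 knots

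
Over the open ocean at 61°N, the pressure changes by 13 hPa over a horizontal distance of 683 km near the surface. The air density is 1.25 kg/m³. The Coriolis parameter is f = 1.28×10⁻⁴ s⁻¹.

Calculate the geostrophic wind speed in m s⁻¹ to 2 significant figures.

Pressure gradient: |∂P/∂n| = 1300 Pa / 683000 m = 1.90×10⁻³ Pa/m
Geostrophic balance (pressure-gradient force = Coriolis force):
V_g = (1/(fρ)) |∂P/∂n| = 1.90×10⁻³ / (1.28×10⁻⁴ × 1.25) = 11.9 m/s

12 m s⁻¹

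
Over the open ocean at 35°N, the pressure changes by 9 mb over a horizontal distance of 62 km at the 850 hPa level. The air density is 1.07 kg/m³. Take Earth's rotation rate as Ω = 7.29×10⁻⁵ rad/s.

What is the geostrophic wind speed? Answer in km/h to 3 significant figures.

584 km/h

Coriolis parameter at 35°N:
f = 2Ω sin φ = 2 × 7.29×10⁻⁵ × sin 35° = 8.36×10⁻⁵ s⁻¹
Pressure gradient: |∂P/∂n| = 900 Pa / 62000 m = 1.45×10⁻² Pa/m
Geostrophic balance (pressure-gradient force = Coriolis force):
V_g = (1/(fρ)) |∂P/∂n| = 1.45×10⁻² / (8.36×10⁻⁵ × 1.07) = 162 m/s
Converting: 162 m/s × 3.6 = 584 km/h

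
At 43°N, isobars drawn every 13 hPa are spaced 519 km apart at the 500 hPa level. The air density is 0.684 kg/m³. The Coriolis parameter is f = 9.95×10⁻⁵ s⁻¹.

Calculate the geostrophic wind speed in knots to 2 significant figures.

Pressure gradient: |∂P/∂n| = 1300 Pa / 519000 m = 2.50×10⁻³ Pa/m
Geostrophic balance (pressure-gradient force = Coriolis force):
V_g = (1/(fρ)) |∂P/∂n| = 2.50×10⁻³ / (9.95×10⁻⁵ × 0.684) = 36.8 m/s
Converting: 36.8 m/s × 1.944 = 72 knots

72 knots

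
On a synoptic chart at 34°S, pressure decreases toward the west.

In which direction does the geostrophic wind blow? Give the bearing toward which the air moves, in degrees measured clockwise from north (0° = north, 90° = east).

180°

The pressure-gradient force points toward the west (bearing 270°).
Geostrophic balance: in the Southern Hemisphere the Coriolis force deflects motion to the left, so the geostrophic wind blows 90° to the left of the pressure-gradient force (low pressure on the right).
Rotating 270° by 90° counterclockwise gives 180° — the wind blows toward the south.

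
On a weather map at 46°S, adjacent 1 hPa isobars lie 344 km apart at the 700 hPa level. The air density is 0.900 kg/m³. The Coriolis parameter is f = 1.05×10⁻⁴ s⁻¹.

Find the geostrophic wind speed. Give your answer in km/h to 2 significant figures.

11 km/h

Pressure gradient: |∂P/∂n| = 100 Pa / 344000 m = 2.91×10⁻⁴ Pa/m
Geostrophic balance (pressure-gradient force = Coriolis force):
V_g = (1/(fρ)) |∂P/∂n| = 2.91×10⁻⁴ / (1.05×10⁻⁴ × 0.900) = 3.08 m/s
Converting: 3.08 m/s × 3.6 = 11 km/h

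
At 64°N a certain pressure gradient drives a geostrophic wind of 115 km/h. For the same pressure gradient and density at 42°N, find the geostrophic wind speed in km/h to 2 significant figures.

With the same pressure gradient and density, V_g ∝ 1/f ∝ 1/sin φ.
V₂ = V₁ · sin φ₁ / sin φ₂ = 115 × sin 64° / sin 42°
V₂ = 115 × 0.8988/0.6691 = 150 km/h

150 km/h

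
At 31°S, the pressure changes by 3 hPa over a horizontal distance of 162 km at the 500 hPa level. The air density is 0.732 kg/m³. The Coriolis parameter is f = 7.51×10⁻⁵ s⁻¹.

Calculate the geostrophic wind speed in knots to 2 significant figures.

Pressure gradient: |∂P/∂n| = 300 Pa / 162000 m = 1.85×10⁻³ Pa/m
Geostrophic balance (pressure-gradient force = Coriolis force):
V_g = (1/(fρ)) |∂P/∂n| = 1.85×10⁻³ / (7.51×10⁻⁵ × 0.732) = 33.7 m/s
Converting: 33.7 m/s × 1.944 = 65 knots

65 knots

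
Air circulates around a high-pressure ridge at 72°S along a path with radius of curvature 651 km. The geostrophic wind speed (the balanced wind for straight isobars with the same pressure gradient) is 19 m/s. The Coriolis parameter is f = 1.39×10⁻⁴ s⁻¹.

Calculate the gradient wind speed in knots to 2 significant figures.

53 knots

Around a high, pressure-gradient force acts outward with centrifugal, so Coriolis balances both:
fV = (1/ρ)|∂P/∂n| + V²/R  →  V² − fR·V + fR·V_g = 0
With fR = 1.39×10⁻⁴ × 651×10³ m = 90.5 m/s:
V = [fR − √((fR)² − 4 fR V_g)]/2 = [90.5 − √(90.5² − 4×90.5×19)]/2 = 27.1 m/s
Supergeostrophic (V > V_g = 19 m/s), as expected around a high.
Converting: 27.1 m/s × 1.944 = 53 knots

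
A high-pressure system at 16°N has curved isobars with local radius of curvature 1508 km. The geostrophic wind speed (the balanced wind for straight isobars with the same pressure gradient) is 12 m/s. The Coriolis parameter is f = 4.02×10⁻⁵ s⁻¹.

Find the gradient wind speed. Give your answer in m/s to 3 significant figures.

Around a high, pressure-gradient force acts outward with centrifugal, so Coriolis balances both:
fV = (1/ρ)|∂P/∂n| + V²/R  →  V² − fR·V + fR·V_g = 0
With fR = 4.02×10⁻⁵ × 1508×10³ m = 60.6 m/s:
V = [fR − √((fR)² − 4 fR V_g)]/2 = [60.6 − √(60.6² − 4×60.6×12)]/2 = 16.5 m/s
Supergeostrophic (V > V_g = 12 m/s), as expected around a high.

16.5 m/s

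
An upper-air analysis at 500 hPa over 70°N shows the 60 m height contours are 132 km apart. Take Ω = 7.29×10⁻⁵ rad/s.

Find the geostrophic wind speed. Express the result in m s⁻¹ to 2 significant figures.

Coriolis parameter at 70°N:
f = 2Ω sin φ = 2 × 7.29×10⁻⁵ × sin 70° = 1.37×10⁻⁴ s⁻¹
Height gradient: |∂Z/∂n| = 60 m / 132000 m = 4.55×10⁻⁴
On a pressure surface, geostrophic balance gives V_g = (g/f)|∂Z/∂n|:
V_g = 9.81 × 4.55×10⁻⁴ / 1.37×10⁻⁴ = 32.5 m/s

33 m s⁻¹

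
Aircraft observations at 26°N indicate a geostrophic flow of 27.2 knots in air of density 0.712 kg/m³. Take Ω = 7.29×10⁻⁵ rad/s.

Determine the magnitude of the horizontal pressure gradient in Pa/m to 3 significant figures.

6.37×10⁻⁴ Pa/m

Coriolis parameter at 26°N:
f = 2Ω sin φ = 2 × 7.29×10⁻⁵ × sin 26° = 6.39×10⁻⁵ s⁻¹
Wind speed in SI: 27.2 knots = 14.0 m/s
Geostrophic balance rearranged: |∂P/∂n| = f ρ V_g
|∂P/∂n| = 6.39×10⁻⁵ × 0.712 × 14.0 = 6.37×10⁻⁴ Pa/m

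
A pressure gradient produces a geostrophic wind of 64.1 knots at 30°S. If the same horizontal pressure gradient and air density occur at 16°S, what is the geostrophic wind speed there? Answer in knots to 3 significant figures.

With the same pressure gradient and density, V_g ∝ 1/f ∝ 1/sin φ.
V₂ = V₁ · sin φ₁ / sin φ₂ = 64.1 × sin 30° / sin 16°
V₂ = 64.1 × 0.5000/0.2756 = 116 knots

116 knots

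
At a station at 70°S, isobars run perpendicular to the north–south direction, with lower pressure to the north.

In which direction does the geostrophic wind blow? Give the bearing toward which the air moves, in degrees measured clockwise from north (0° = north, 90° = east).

270°

The pressure-gradient force points toward the north (bearing 000°).
Geostrophic balance: in the Southern Hemisphere the Coriolis force deflects motion to the left, so the geostrophic wind blows 90° to the left of the pressure-gradient force (low pressure on the right).
Rotating 000° by 90° counterclockwise gives 270° — the wind blows toward the west.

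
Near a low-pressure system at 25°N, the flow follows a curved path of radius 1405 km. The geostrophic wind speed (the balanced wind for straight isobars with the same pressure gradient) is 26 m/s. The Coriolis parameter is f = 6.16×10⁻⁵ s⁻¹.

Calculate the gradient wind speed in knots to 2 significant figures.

Around a low, centrifugal force acts outward with Coriolis, so pressure-gradient force balances both:
(1/ρ)|∂P/∂n| = fV + V²/R  →  V² + fR·V − fR·V_g = 0
With fR = 6.16×10⁻⁵ × 1405×10³ m = 86.5 m/s:
V = [−fR + √((fR)² + 4 fR V_g)]/2 = [−86.5 + √(86.5² + 4×86.5×26)]/2 = 20.9 m/s
Subgeostrophic (V < V_g = 26 m/s), as expected around a low.
Converting: 20.9 m/s × 1.944 = 41 knots

41 knots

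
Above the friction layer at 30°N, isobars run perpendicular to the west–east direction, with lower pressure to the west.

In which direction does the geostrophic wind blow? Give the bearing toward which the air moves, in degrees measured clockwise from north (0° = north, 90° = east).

000°

The pressure-gradient force points toward the west (bearing 270°).
Geostrophic balance: in the Northern Hemisphere the Coriolis force deflects motion to the right, so the geostrophic wind blows 90° to the right of the pressure-gradient force (low pressure on the left).
Rotating 270° by 90° clockwise gives 000° — the wind blows toward the north.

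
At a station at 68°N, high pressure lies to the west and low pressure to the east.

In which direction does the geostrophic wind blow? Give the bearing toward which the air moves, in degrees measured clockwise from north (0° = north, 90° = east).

The pressure-gradient force points toward the east (bearing 090°).
Geostrophic balance: in the Northern Hemisphere the Coriolis force deflects motion to the right, so the geostrophic wind blows 90° to the right of the pressure-gradient force (low pressure on the left).
Rotating 090° by 90° clockwise gives 180° — the wind blows toward the south.

180°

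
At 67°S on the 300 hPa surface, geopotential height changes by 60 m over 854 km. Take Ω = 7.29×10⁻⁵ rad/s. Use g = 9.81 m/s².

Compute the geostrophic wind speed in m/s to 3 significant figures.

Coriolis parameter at 67°S:
f = 2Ω sin φ = 2 × 7.29×10⁻⁵ × sin 67° = 1.34×10⁻⁴ s⁻¹
Height gradient: |∂Z/∂n| = 60 m / 854000 m = 7.03×10⁻⁵
On a pressure surface, geostrophic balance gives V_g = (g/f)|∂Z/∂n|:
V_g = 9.81 × 7.03×10⁻⁵ / 1.34×10⁻⁴ = 5.14 m/s

5.14 m/s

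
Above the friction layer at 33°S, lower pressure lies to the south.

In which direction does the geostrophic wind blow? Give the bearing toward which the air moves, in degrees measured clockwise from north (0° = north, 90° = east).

090°

The pressure-gradient force points toward the south (bearing 180°).
Geostrophic balance: in the Southern Hemisphere the Coriolis force deflects motion to the left, so the geostrophic wind blows 90° to the left of the pressure-gradient force (low pressure on the right).
Rotating 180° by 90° counterclockwise gives 090° — the wind blows toward the east.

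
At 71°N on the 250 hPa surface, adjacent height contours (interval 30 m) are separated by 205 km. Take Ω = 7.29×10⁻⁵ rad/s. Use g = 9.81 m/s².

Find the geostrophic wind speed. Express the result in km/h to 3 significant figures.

Coriolis parameter at 71°N:
f = 2Ω sin φ = 2 × 7.29×10⁻⁵ × sin 71° = 1.38×10⁻⁴ s⁻¹
Height gradient: |∂Z/∂n| = 30 m / 205000 m = 1.46×10⁻⁴
On a pressure surface, geostrophic balance gives V_g = (g/f)|∂Z/∂n|:
V_g = 9.81 × 1.46×10⁻⁴ / 1.38×10⁻⁴ = 10.4 m/s
Converting: 10.4 m/s × 3.6 = 37.5 km/h

37.5 km/h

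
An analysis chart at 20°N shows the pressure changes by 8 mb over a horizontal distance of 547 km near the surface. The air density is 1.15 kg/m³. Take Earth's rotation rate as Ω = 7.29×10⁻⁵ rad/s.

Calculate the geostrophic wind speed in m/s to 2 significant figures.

26 m/s

Coriolis parameter at 20°N:
f = 2Ω sin φ = 2 × 7.29×10⁻⁵ × sin 20° = 4.99×10⁻⁵ s⁻¹
Pressure gradient: |∂P/∂n| = 800 Pa / 547000 m = 1.46×10⁻³ Pa/m
Geostrophic balance (pressure-gradient force = Coriolis force):
V_g = (1/(fρ)) |∂P/∂n| = 1.46×10⁻³ / (4.99×10⁻⁵ × 1.15) = 25.5 m/s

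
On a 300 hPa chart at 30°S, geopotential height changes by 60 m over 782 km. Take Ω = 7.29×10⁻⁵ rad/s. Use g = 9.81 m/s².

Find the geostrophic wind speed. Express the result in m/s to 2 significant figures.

Coriolis parameter at 30°S:
f = 2Ω sin φ = 2 × 7.29×10⁻⁵ × sin 30° = 7.29×10⁻⁵ s⁻¹
Height gradient: |∂Z/∂n| = 60 m / 782000 m = 7.67×10⁻⁵
On a pressure surface, geostrophic balance gives V_g = (g/f)|∂Z/∂n|:
V_g = 9.81 × 7.67×10⁻⁵ / 7.29×10⁻⁵ = 10.3 m/s

10 m/s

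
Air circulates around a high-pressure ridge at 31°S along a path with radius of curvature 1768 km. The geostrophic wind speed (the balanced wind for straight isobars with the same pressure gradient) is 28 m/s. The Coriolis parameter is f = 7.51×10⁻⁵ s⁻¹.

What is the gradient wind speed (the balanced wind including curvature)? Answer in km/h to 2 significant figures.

Around a high, pressure-gradient force acts outward with centrifugal, so Coriolis balances both:
fV = (1/ρ)|∂P/∂n| + V²/R  →  V² − fR·V + fR·V_g = 0
With fR = 7.51×10⁻⁵ × 1768×10³ m = 133 m/s:
V = [fR − √((fR)² − 4 fR V_g)]/2 = [133 − √(133² − 4×133×28)]/2 = 40.1 m/s
Supergeostrophic (V > V_g = 28 m/s), as expected around a high.
Converting: 40.1 m/s × 3.6 = 140 km/h

140 km/h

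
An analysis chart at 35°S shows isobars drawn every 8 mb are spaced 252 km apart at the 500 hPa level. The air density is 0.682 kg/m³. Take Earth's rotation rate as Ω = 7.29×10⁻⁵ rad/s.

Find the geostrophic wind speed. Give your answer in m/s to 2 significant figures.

Coriolis parameter at 35°S:
f = 2Ω sin φ = 2 × 7.29×10⁻⁵ × sin 35° = 8.36×10⁻⁵ s⁻¹
Pressure gradient: |∂P/∂n| = 800 Pa / 252000 m = 3.17×10⁻³ Pa/m
Geostrophic balance (pressure-gradient force = Coriolis force):
V_g = (1/(fρ)) |∂P/∂n| = 3.17×10⁻³ / (8.36×10⁻⁵ × 0.682) = 55.7 m/s

56 m/s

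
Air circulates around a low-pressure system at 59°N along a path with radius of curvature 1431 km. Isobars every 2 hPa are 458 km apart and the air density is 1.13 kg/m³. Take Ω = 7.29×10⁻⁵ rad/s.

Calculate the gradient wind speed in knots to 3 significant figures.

Coriolis parameter at 59°N:
f = 2Ω sin φ = 2 × 7.29×10⁻⁵ × sin 59° = 1.25×10⁻⁴ s⁻¹
Pressure gradient: |∂P/∂n| = 200 Pa / 458000 m = 4.37×10⁻⁴ Pa/m
Geostrophic speed: V_g = |∂P/∂n|/(fρ) = 4.37×10⁻⁴/(1.25×10⁻⁴ × 1.13) = 3.09 m/s
Around a low, centrifugal force acts outward with Coriolis, so pressure-gradient force balances both:
(1/ρ)|∂P/∂n| = fV + V²/R  →  V² + fR·V − fR·V_g = 0
With fR = 1.25×10⁻⁴ × 1431×10³ m = 179 m/s:
V = [−fR + √((fR)² + 4 fR V_g)]/2 = [−179 + √(179² + 4×179×3.09)]/2 = 3.04 m/s
Subgeostrophic (V < V_g = 3.09 m/s), as expected around a low.
Converting: 3.04 m/s × 1.944 = 5.91 knots

5.91 knots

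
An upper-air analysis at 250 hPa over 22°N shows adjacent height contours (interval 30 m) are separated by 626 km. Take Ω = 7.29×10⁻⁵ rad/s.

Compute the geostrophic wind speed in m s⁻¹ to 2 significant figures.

Coriolis parameter at 22°N:
f = 2Ω sin φ = 2 × 7.29×10⁻⁵ × sin 22° = 5.46×10⁻⁵ s⁻¹
Height gradient: |∂Z/∂n| = 30 m / 626000 m = 4.79×10⁻⁵
On a pressure surface, geostrophic balance gives V_g = (g/f)|∂Z/∂n|:
V_g = 9.81 × 4.79×10⁻⁵ / 5.46×10⁻⁵ = 8.61 m/s

8.6 m s⁻¹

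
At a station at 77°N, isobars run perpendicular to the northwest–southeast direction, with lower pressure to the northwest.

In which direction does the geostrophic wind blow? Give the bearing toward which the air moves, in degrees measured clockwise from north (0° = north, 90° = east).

The pressure-gradient force points toward the northwest (bearing 315°).
Geostrophic balance: in the Northern Hemisphere the Coriolis force deflects motion to the right, so the geostrophic wind blows 90° to the right of the pressure-gradient force (low pressure on the left).
Rotating 315° by 90° clockwise gives 045° — the wind blows toward the northeast.

045°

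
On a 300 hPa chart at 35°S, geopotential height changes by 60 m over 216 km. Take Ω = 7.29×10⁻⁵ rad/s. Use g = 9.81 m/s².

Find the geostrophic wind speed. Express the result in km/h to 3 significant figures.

117 km/h

Coriolis parameter at 35°S:
f = 2Ω sin φ = 2 × 7.29×10⁻⁵ × sin 35° = 8.36×10⁻⁵ s⁻¹
Height gradient: |∂Z/∂n| = 60 m / 216000 m = 2.78×10⁻⁴
On a pressure surface, geostrophic balance gives V_g = (g/f)|∂Z/∂n|:
V_g = 9.81 × 2.78×10⁻⁴ / 8.36×10⁻⁵ = 32.6 m/s
Converting: 32.6 m/s × 3.6 = 117 km/h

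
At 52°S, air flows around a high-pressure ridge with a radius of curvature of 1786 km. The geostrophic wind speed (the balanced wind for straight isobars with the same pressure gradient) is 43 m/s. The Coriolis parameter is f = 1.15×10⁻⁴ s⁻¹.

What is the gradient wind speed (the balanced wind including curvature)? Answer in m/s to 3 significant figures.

61.3 m/s

Around a high, pressure-gradient force acts outward with centrifugal, so Coriolis balances both:
fV = (1/ρ)|∂P/∂n| + V²/R  →  V² − fR·V + fR·V_g = 0
With fR = 1.15×10⁻⁴ × 1786×10³ m = 205 m/s:
V = [fR − √((fR)² − 4 fR V_g)]/2 = [205 − √(205² − 4×205×43)]/2 = 61.3 m/s
Supergeostrophic (V > V_g = 43 m/s), as expected around a high.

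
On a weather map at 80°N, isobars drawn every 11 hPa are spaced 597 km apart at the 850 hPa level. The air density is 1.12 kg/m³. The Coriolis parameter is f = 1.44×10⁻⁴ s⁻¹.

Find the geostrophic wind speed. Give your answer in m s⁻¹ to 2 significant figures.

11 m s⁻¹

Pressure gradient: |∂P/∂n| = 1100 Pa / 597000 m = 1.84×10⁻³ Pa/m
Geostrophic balance (pressure-gradient force = Coriolis force):
V_g = (1/(fρ)) |∂P/∂n| = 1.84×10⁻³ / (1.44×10⁻⁴ × 1.12) = 11.4 m/s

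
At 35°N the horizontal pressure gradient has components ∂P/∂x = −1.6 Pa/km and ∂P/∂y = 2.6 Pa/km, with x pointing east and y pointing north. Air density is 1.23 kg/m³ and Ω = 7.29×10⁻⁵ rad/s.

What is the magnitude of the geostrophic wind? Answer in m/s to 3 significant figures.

Coriolis parameter at 35°N:
f = 2Ω sin φ = 2 × 7.29×10⁻⁵ × sin 35° = 8.36×10⁻⁵ s⁻¹
Component geostrophic relations (x east, y north):
u_g = −(1/(fρ)) ∂P/∂y,  v_g = (1/(fρ)) ∂P/∂x
u_g = −(2.6×10⁻³)/(8.36×10⁻⁵ × 1.23) = −25.3 m/s;  v_g = (−1.6×10⁻³)/(8.36×10⁻⁵ × 1.23) = −15.6 m/s
|V_g| = √(u_g² + v_g²) = 29.7 m/s

29.7 m/s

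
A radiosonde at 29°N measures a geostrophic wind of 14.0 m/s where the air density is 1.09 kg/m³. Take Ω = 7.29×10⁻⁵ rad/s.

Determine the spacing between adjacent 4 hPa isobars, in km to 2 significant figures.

Coriolis parameter at 29°N:
f = 2Ω sin φ = 2 × 7.29×10⁻⁵ × sin 29° = 7.07×10⁻⁵ s⁻¹
Geostrophic balance rearranged: |∂P/∂n| = f ρ V_g
|∂P/∂n| = 7.07×10⁻⁵ × 1.09 × 14.0 = 1.08×10⁻³ Pa/m
Isobar spacing: Δn = ΔP/|∂P/∂n| = 400 Pa / 1.08×10⁻³ Pa/m = 370832 m ≈ 370 km

370 km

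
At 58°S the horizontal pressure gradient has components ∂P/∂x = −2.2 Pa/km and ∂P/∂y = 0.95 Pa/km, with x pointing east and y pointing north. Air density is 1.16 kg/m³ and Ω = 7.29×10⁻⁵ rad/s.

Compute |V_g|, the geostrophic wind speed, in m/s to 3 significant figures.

Coriolis parameter at 58°S:
f = 2Ω sin φ = 2 × 7.29×10⁻⁵ × sin 58° = 1.24×10⁻⁴ s⁻¹
In the Southern Hemisphere f is negative: f = −1.24×10⁻⁴ s⁻¹.
Component geostrophic relations (x east, y north):
u_g = −(1/(fρ)) ∂P/∂y,  v_g = (1/(fρ)) ∂P/∂x
u_g = −(0.95×10⁻³)/(−1.24×10⁻⁴ × 1.16) = 6.62 m/s;  v_g = (−2.2×10⁻³)/(−1.24×10⁻⁴ × 1.16) = 15.3 m/s
|V_g| = √(u_g² + v_g²) = 16.7 m/s

16.7 m/s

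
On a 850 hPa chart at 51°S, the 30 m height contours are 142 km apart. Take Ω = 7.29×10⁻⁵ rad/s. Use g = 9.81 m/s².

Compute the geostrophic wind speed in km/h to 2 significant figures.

Coriolis parameter at 51°S:
f = 2Ω sin φ = 2 × 7.29×10⁻⁵ × sin 51° = 1.13×10⁻⁴ s⁻¹
Height gradient: |∂Z/∂n| = 30 m / 142000 m = 2.11×10⁻⁴
On a pressure surface, geostrophic balance gives V_g = (g/f)|∂Z/∂n|:
V_g = 9.81 × 2.11×10⁻⁴ / 1.13×10⁻⁴ = 18.3 m/s
Converting: 18.3 m/s × 3.6 = 66 km/h

66 km/h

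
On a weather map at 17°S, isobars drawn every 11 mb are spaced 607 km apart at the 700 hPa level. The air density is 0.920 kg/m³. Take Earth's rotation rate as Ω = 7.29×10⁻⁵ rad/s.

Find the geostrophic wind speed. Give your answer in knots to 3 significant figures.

89.8 knots

Coriolis parameter at 17°S:
f = 2Ω sin φ = 2 × 7.29×10⁻⁵ × sin 17° = 4.26×10⁻⁵ s⁻¹
Pressure gradient: |∂P/∂n| = 1100 Pa / 607000 m = 1.81×10⁻³ Pa/m
Geostrophic balance (pressure-gradient force = Coriolis force):
V_g = (1/(fρ)) |∂P/∂n| = 1.81×10⁻³ / (4.26×10⁻⁵ × 0.920) = 46.2 m/s
Converting: 46.2 m/s × 1.944 = 89.8 knots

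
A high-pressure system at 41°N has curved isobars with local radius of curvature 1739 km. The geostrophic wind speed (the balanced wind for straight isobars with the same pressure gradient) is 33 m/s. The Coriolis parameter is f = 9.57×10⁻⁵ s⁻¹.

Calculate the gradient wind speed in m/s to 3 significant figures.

45.4 m/s

Around a high, pressure-gradient force acts outward with centrifugal, so Coriolis balances both:
fV = (1/ρ)|∂P/∂n| + V²/R  →  V² − fR·V + fR·V_g = 0
With fR = 9.57×10⁻⁵ × 1739×10³ m = 166 m/s:
V = [fR − √((fR)² − 4 fR V_g)]/2 = [166 − √(166² − 4×166×33)]/2 = 45.4 m/s
Supergeostrophic (V > V_g = 33 m/s), as expected around a high.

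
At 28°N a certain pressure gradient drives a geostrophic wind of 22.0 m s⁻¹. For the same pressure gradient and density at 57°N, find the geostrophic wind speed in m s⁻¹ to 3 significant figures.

With the same pressure gradient and density, V_g ∝ 1/f ∝ 1/sin φ.
V₂ = V₁ · sin φ₁ / sin φ₂ = 22.0 × sin 28° / sin 57°
V₂ = 22.0 × 0.4695/0.8387 = 12.3 m s⁻¹

12.3 m s⁻¹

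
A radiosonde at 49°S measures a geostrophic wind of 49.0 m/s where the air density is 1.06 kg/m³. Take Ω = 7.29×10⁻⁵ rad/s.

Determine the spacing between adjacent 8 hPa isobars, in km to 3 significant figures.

Coriolis parameter at 49°S:
f = 2Ω sin φ = 2 × 7.29×10⁻⁵ × sin 49° = 1.10×10⁻⁴ s⁻¹
Geostrophic balance rearranged: |∂P/∂n| = f ρ V_g
|∂P/∂n| = 1.10×10⁻⁴ × 1.06 × 49.0 = 5.72×10⁻³ Pa/m
Isobar spacing: Δn = ΔP/|∂P/∂n| = 800 Pa / 5.72×10⁻³ Pa/m = 139975 m ≈ 140 km

140 km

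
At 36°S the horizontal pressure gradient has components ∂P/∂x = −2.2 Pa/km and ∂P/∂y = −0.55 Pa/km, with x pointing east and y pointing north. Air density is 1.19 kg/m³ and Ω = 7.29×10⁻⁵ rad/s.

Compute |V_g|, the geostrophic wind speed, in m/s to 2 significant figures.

Coriolis parameter at 36°S:
f = 2Ω sin φ = 2 × 7.29×10⁻⁵ × sin 36° = 8.57×10⁻⁵ s⁻¹
In the Southern Hemisphere f is negative: f = −8.57×10⁻⁵ s⁻¹.
Component geostrophic relations (x east, y north):
u_g = −(1/(fρ)) ∂P/∂y,  v_g = (1/(fρ)) ∂P/∂x
u_g = −(−0.55×10⁻³)/(−8.57×10⁻⁵ × 1.19) = −5.39 m/s;  v_g = (−2.2×10⁻³)/(−8.57×10⁻⁵ × 1.19) = 21.6 m/s
|V_g| = √(u_g² + v_g²) = 22.2 m/s

22 m/s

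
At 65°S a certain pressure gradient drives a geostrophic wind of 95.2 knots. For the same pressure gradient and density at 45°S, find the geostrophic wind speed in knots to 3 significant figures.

122 knots

With the same pressure gradient and density, V_g ∝ 1/f ∝ 1/sin φ.
V₂ = V₁ · sin φ₁ / sin φ₂ = 95.2 × sin 65° / sin 45°
V₂ = 95.2 × 0.9063/0.7071 = 122 knots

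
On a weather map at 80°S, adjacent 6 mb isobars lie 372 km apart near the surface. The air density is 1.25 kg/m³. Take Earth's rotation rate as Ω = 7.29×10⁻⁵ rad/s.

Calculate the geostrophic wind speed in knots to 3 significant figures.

17.5 knots

Coriolis parameter at 80°S:
f = 2Ω sin φ = 2 × 7.29×10⁻⁵ × sin 80° = 1.44×10⁻⁴ s⁻¹
Pressure gradient: |∂P/∂n| = 600 Pa / 372000 m = 1.61×10⁻³ Pa/m
Geostrophic balance (pressure-gradient force = Coriolis force):
V_g = (1/(fρ)) |∂P/∂n| = 1.61×10⁻³ / (1.44×10⁻⁴ × 1.25) = 8.99 m/s
Converting: 8.99 m/s × 1.944 = 17.5 knots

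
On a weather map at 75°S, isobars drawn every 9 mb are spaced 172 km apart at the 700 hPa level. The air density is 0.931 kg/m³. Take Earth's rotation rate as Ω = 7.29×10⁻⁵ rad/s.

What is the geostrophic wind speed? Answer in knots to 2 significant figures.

78 knots

Coriolis parameter at 75°S:
f = 2Ω sin φ = 2 × 7.29×10⁻⁵ × sin 75° = 1.41×10⁻⁴ s⁻¹
Pressure gradient: |∂P/∂n| = 900 Pa / 172000 m = 5.23×10⁻³ Pa/m
Geostrophic balance (pressure-gradient force = Coriolis force):
V_g = (1/(fρ)) |∂P/∂n| = 5.23×10⁻³ / (1.41×10⁻⁴ × 0.931) = 39.9 m/s
Converting: 39.9 m/s × 1.944 = 78 knots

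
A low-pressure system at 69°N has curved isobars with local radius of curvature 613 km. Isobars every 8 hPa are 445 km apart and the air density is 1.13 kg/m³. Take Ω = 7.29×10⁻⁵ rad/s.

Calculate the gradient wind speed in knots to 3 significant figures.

20.2 knots

Coriolis parameter at 69°N:
f = 2Ω sin φ = 2 × 7.29×10⁻⁵ × sin 69° = 1.36×10⁻⁴ s⁻¹
Pressure gradient: |∂P/∂n| = 800 Pa / 445000 m = 1.80×10⁻³ Pa/m
Geostrophic speed: V_g = |∂P/∂n|/(fρ) = 1.80×10⁻³/(1.36×10⁻⁴ × 1.13) = 11.7 m/s
Around a low, centrifugal force acts outward with Coriolis, so pressure-gradient force balances both:
(1/ρ)|∂P/∂n| = fV + V²/R  →  V² + fR·V − fR·V_g = 0
With fR = 1.36×10⁻⁴ × 613×10³ m = 83.4 m/s:
V = [−fR + √((fR)² + 4 fR V_g)]/2 = [−83.4 + √(83.4² + 4×83.4×11.7)]/2 = 10.4 m/s
Subgeostrophic (V < V_g = 11.7 m/s), as expected around a low.
Converting: 10.4 m/s × 1.944 = 20.2 knots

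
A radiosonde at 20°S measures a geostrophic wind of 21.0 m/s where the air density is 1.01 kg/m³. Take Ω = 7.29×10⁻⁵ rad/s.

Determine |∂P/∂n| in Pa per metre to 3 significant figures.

Coriolis parameter at 20°S:
f = 2Ω sin φ = 2 × 7.29×10⁻⁵ × sin 20° = 4.99×10⁻⁵ s⁻¹
Geostrophic balance rearranged: |∂P/∂n| = f ρ V_g
|∂P/∂n| = 4.99×10⁻⁵ × 1.01 × 21.0 = 1.06×10⁻³ Pa/m

1.06×10⁻³ Pa/m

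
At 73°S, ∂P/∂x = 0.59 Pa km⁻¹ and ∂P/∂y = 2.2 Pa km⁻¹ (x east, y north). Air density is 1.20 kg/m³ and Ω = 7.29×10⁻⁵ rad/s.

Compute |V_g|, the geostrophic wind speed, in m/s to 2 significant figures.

Coriolis parameter at 73°S:
f = 2Ω sin φ = 2 × 7.29×10⁻⁵ × sin 73° = 1.39×10⁻⁴ s⁻¹
In the Southern Hemisphere f is negative: f = −1.39×10⁻⁴ s⁻¹.
Component geostrophic relations (x east, y north):
u_g = −(1/(fρ)) ∂P/∂y,  v_g = (1/(fρ)) ∂P/∂x
u_g = −(2.2×10⁻³)/(−1.39×10⁻⁴ × 1.20) = 13.1 m/s;  v_g = (0.59×10⁻³)/(−1.39×10⁻⁴ × 1.20) = −3.53 m/s
|V_g| = √(u_g² + v_g²) = 13.6 m/s

14 m/s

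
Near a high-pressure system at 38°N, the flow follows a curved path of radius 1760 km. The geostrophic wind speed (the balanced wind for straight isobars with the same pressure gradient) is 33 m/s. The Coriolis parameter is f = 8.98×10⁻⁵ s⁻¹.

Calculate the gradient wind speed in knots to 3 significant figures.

91.2 knots

Around a high, pressure-gradient force acts outward with centrifugal, so Coriolis balances both:
fV = (1/ρ)|∂P/∂n| + V²/R  →  V² − fR·V + fR·V_g = 0
With fR = 8.98×10⁻⁵ × 1760×10³ m = 158 m/s:
V = [fR − √((fR)² − 4 fR V_g)]/2 = [158 − √(158² − 4×158×33)]/2 = 46.9 m/s
Supergeostrophic (V > V_g = 33 m/s), as expected around a high.
Converting: 46.9 m/s × 1.944 = 91.2 knots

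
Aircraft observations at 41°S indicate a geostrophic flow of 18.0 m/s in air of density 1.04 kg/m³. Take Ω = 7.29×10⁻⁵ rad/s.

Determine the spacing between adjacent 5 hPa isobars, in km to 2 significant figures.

280 km

Coriolis parameter at 41°S:
f = 2Ω sin φ = 2 × 7.29×10⁻⁵ × sin 41° = 9.57×10⁻⁵ s⁻¹
Geostrophic balance rearranged: |∂P/∂n| = f ρ V_g
|∂P/∂n| = 9.57×10⁻⁵ × 1.04 × 18.0 = 1.79×10⁻³ Pa/m
Isobar spacing: Δn = ΔP/|∂P/∂n| = 500 Pa / 1.79×10⁻³ Pa/m = 279231 m ≈ 280 km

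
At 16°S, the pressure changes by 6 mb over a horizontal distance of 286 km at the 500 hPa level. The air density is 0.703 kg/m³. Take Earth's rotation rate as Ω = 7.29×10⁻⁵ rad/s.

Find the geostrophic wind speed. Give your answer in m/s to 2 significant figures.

74 m/s

Coriolis parameter at 16°S:
f = 2Ω sin φ = 2 × 7.29×10⁻⁵ × sin 16° = 4.02×10⁻⁵ s⁻¹
Pressure gradient: |∂P/∂n| = 600 Pa / 286000 m = 2.10×10⁻³ Pa/m
Geostrophic balance (pressure-gradient force = Coriolis force):
V_g = (1/(fρ)) |∂P/∂n| = 2.10×10⁻³ / (4.02×10⁻⁵ × 0.703) = 74.3 m/s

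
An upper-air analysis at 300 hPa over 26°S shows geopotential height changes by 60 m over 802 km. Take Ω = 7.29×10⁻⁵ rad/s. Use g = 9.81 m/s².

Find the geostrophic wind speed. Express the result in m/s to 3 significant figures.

Coriolis parameter at 26°S:
f = 2Ω sin φ = 2 × 7.29×10⁻⁵ × sin 26° = 6.39×10⁻⁵ s⁻¹
Height gradient: |∂Z/∂n| = 60 m / 802000 m = 7.48×10⁻⁵
On a pressure surface, geostrophic balance gives V_g = (g/f)|∂Z/∂n|:
V_g = 9.81 × 7.48×10⁻⁵ / 6.39×10⁻⁵ = 11.5 m/s

11.5 m/s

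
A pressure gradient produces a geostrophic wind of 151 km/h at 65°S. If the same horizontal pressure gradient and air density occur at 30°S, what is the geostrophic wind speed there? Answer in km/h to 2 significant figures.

With the same pressure gradient and density, V_g ∝ 1/f ∝ 1/sin φ.
V₂ = V₁ · sin φ₁ / sin φ₂ = 151 × sin 65° / sin 30°
V₂ = 151 × 0.9063/0.5000 = 270 km/h

270 km/h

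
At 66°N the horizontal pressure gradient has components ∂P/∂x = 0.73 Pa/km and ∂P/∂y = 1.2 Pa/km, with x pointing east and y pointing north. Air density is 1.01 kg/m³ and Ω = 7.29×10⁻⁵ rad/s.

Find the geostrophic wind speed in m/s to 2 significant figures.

10 m/s

Coriolis parameter at 66°N:
f = 2Ω sin φ = 2 × 7.29×10⁻⁵ × sin 66° = 1.33×10⁻⁴ s⁻¹
Component geostrophic relations (x east, y north):
u_g = −(1/(fρ)) ∂P/∂y,  v_g = (1/(fρ)) ∂P/∂x
u_g = −(1.2×10⁻³)/(1.33×10⁻⁴ × 1.01) = −8.92 m/s;  v_g = (0.73×10⁻³)/(1.33×10⁻⁴ × 1.01) = 5.43 m/s
|V_g| = √(u_g² + v_g²) = 10.4 m/s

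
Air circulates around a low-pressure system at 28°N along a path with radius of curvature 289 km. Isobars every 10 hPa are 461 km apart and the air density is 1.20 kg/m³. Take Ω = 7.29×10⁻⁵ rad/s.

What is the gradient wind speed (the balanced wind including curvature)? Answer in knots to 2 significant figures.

Coriolis parameter at 28°N:
f = 2Ω sin φ = 2 × 7.29×10⁻⁵ × sin 28° = 6.84×10⁻⁵ s⁻¹
Pressure gradient: |∂P/∂n| = 1000 Pa / 461000 m = 2.17×10⁻³ Pa/m
Geostrophic speed: V_g = |∂P/∂n|/(fρ) = 2.17×10⁻³/(6.84×10⁻⁵ × 1.20) = 26.4 m/s
Around a low, centrifugal force acts outward with Coriolis, so pressure-gradient force balances both:
(1/ρ)|∂P/∂n| = fV + V²/R  →  V² + fR·V − fR·V_g = 0
With fR = 6.84×10⁻⁵ × 289×10³ m = 19.8 m/s:
V = [−fR + √((fR)² + 4 fR V_g)]/2 = [−19.8 + √(19.8² + 4×19.8×26.4)]/2 = 15 m/s
Subgeostrophic (V < V_g = 26.4 m/s), as expected around a low.
Converting: 15 m/s × 1.944 = 29 knots

29 knots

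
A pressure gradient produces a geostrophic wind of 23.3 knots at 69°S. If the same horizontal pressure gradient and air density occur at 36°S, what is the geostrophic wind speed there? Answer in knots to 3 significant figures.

With the same pressure gradient and density, V_g ∝ 1/f ∝ 1/sin φ.
V₂ = V₁ · sin φ₁ / sin φ₂ = 23.3 × sin 69° / sin 36°
V₂ = 23.3 × 0.9336/0.5878 = 37.0 knots

37.0 knots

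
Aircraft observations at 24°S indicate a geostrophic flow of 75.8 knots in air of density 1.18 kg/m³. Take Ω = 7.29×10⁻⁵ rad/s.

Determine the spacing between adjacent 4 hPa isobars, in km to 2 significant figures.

150 km

Coriolis parameter at 24°S:
f = 2Ω sin φ = 2 × 7.29×10⁻⁵ × sin 24° = 5.93×10⁻⁵ s⁻¹
Wind speed in SI: 75.8 knots = 39.0 m/s
Geostrophic balance rearranged: |∂P/∂n| = f ρ V_g
|∂P/∂n| = 5.93×10⁻⁵ × 1.18 × 39.0 = 2.73×10⁻³ Pa/m
Isobar spacing: Δn = ΔP/|∂P/∂n| = 400 Pa / 2.73×10⁻³ Pa/m = 146588 m ≈ 150 km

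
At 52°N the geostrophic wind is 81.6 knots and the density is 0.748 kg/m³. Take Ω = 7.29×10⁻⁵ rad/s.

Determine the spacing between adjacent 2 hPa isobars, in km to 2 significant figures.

Coriolis parameter at 52°N:
f = 2Ω sin φ = 2 × 7.29×10⁻⁵ × sin 52° = 1.15×10⁻⁴ s⁻¹
Wind speed in SI: 81.6 knots = 42.0 m/s
Geostrophic balance rearranged: |∂P/∂n| = f ρ V_g
|∂P/∂n| = 1.15×10⁻⁴ × 0.748 × 42.0 = 3.61×10⁻³ Pa/m
Isobar spacing: Δn = ΔP/|∂P/∂n| = 200 Pa / 3.61×10⁻³ Pa/m = 55438 m ≈ 55 km

55 km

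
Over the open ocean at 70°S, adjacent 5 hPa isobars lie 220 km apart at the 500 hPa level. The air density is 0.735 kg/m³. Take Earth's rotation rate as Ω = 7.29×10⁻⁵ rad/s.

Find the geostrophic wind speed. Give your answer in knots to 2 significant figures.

44 knots

Coriolis parameter at 70°S:
f = 2Ω sin φ = 2 × 7.29×10⁻⁵ × sin 70° = 1.37×10⁻⁴ s⁻¹
Pressure gradient: |∂P/∂n| = 500 Pa / 220000 m = 2.27×10⁻³ Pa/m
Geostrophic balance (pressure-gradient force = Coriolis force):
V_g = (1/(fρ)) |∂P/∂n| = 2.27×10⁻³ / (1.37×10⁻⁴ × 0.735) = 22.6 m/s
Converting: 22.6 m/s × 1.944 = 44 knots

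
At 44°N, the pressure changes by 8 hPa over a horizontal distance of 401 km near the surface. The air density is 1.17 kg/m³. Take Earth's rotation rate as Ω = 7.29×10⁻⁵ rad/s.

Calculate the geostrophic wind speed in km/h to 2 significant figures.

Coriolis parameter at 44°N:
f = 2Ω sin φ = 2 × 7.29×10⁻⁵ × sin 44° = 1.01×10⁻⁴ s⁻¹
Pressure gradient: |∂P/∂n| = 800 Pa / 401000 m = 2.00×10⁻³ Pa/m
Geostrophic balance (pressure-gradient force = Coriolis force):
V_g = (1/(fρ)) |∂P/∂n| = 2.00×10⁻³ / (1.01×10⁻⁴ × 1.17) = 16.8 m/s
Converting: 16.8 m/s × 3.6 = 61 km/h

61 km/h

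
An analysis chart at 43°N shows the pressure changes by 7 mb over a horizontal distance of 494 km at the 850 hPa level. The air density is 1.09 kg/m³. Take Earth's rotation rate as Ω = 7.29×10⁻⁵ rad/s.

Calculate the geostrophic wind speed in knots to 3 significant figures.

25.4 knots

Coriolis parameter at 43°N:
f = 2Ω sin φ = 2 × 7.29×10⁻⁵ × sin 43° = 9.94×10⁻⁵ s⁻¹
Pressure gradient: |∂P/∂n| = 700 Pa / 494000 m = 1.42×10⁻³ Pa/m
Geostrophic balance (pressure-gradient force = Coriolis force):
V_g = (1/(fρ)) |∂P/∂n| = 1.42×10⁻³ / (9.94×10⁻⁵ × 1.09) = 13.1 m/s
Converting: 13.1 m/s × 1.944 = 25.4 knots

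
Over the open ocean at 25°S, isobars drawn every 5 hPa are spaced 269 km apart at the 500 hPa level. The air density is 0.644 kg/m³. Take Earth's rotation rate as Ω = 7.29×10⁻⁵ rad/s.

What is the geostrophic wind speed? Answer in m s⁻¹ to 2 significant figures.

Coriolis parameter at 25°S:
f = 2Ω sin φ = 2 × 7.29×10⁻⁵ × sin 25° = 6.16×10⁻⁵ s⁻¹
Pressure gradient: |∂P/∂n| = 500 Pa / 269000 m = 1.86×10⁻³ Pa/m
Geostrophic balance (pressure-gradient force = Coriolis force):
V_g = (1/(fρ)) |∂P/∂n| = 1.86×10⁻³ / (6.16×10⁻⁵ × 0.644) = 46.8 m/s

47 m s⁻¹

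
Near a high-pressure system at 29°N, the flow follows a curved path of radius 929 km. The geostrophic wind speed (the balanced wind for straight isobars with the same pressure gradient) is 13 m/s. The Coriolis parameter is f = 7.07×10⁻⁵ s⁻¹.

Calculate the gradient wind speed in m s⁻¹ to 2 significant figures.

Around a high, pressure-gradient force acts outward with centrifugal, so Coriolis balances both:
fV = (1/ρ)|∂P/∂n| + V²/R  →  V² − fR·V + fR·V_g = 0
With fR = 7.07×10⁻⁵ × 929×10³ m = 65.7 m/s:
V = [fR − √((fR)² − 4 fR V_g)]/2 = [65.7 − √(65.7² − 4×65.7×13)]/2 = 17.9 m/s
Supergeostrophic (V > V_g = 13 m/s), as expected around a high.

18 m s⁻¹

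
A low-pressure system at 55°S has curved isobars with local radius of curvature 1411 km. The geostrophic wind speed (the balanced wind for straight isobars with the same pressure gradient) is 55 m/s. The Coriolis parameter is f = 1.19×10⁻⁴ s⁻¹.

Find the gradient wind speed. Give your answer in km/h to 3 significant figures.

Around a low, centrifugal force acts outward with Coriolis, so pressure-gradient force balances both:
(1/ρ)|∂P/∂n| = fV + V²/R  →  V² + fR·V − fR·V_g = 0
With fR = 1.19×10⁻⁴ × 1411×10³ m = 168 m/s:
V = [−fR + √((fR)² + 4 fR V_g)]/2 = [−168 + √(168² + 4×168×55)]/2 = 43.7 m/s
Subgeostrophic (V < V_g = 55 m/s), as expected around a low.
Converting: 43.7 m/s × 3.6 = 157 km/h

157 km/h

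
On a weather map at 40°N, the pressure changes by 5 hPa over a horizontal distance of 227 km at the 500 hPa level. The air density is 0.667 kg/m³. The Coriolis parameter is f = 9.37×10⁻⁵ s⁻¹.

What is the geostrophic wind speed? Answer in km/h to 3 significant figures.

127 km/h

Pressure gradient: |∂P/∂n| = 500 Pa / 227000 m = 2.20×10⁻³ Pa/m
Geostrophic balance (pressure-gradient force = Coriolis force):
V_g = (1/(fρ)) |∂P/∂n| = 2.20×10⁻³ / (9.37×10⁻⁵ × 0.667) = 35.2 m/s
Converting: 35.2 m/s × 3.6 = 127 km/h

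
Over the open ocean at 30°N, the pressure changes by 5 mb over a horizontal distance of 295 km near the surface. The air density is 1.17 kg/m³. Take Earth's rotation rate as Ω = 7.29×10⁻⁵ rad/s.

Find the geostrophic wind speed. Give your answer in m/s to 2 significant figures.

Coriolis parameter at 30°N:
f = 2Ω sin φ = 2 × 7.29×10⁻⁵ × sin 30° = 7.29×10⁻⁵ s⁻¹
Pressure gradient: |∂P/∂n| = 500 Pa / 295000 m = 1.69×10⁻³ Pa/m
Geostrophic balance (pressure-gradient force = Coriolis force):
V_g = (1/(fρ)) |∂P/∂n| = 1.69×10⁻³ / (7.29×10⁻⁵ × 1.17) = 19.9 m/s

20 m/s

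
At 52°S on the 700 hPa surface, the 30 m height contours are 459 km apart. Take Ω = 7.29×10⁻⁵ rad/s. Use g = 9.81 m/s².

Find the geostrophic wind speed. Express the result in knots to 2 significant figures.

11 knots

Coriolis parameter at 52°S:
f = 2Ω sin φ = 2 × 7.29×10⁻⁵ × sin 52° = 1.15×10⁻⁴ s⁻¹
Height gradient: |∂Z/∂n| = 30 m / 459000 m = 6.54×10⁻⁵
On a pressure surface, geostrophic balance gives V_g = (g/f)|∂Z/∂n|:
V_g = 9.81 × 6.54×10⁻⁵ / 1.15×10⁻⁴ = 5.58 m/s
Converting: 5.58 m/s × 1.944 = 11 knots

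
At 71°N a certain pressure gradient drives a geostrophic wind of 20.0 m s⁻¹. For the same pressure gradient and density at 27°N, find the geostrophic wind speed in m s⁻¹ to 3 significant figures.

41.7 m s⁻¹

With the same pressure gradient and density, V_g ∝ 1/f ∝ 1/sin φ.
V₂ = V₁ · sin φ₁ / sin φ₂ = 20.0 × sin 71° / sin 27°
V₂ = 20.0 × 0.9455/0.4540 = 41.7 m s⁻¹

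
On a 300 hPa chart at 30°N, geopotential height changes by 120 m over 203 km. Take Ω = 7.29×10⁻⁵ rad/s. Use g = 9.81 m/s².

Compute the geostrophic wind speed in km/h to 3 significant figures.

286 km/h

Coriolis parameter at 30°N:
f = 2Ω sin φ = 2 × 7.29×10⁻⁵ × sin 30° = 7.29×10⁻⁵ s⁻¹
Height gradient: |∂Z/∂n| = 120 m / 203000 m = 5.91×10⁻⁴
On a pressure surface, geostrophic balance gives V_g = (g/f)|∂Z/∂n|:
V_g = 9.81 × 5.91×10⁻⁴ / 7.29×10⁻⁵ = 79.5 m/s
Converting: 79.5 m/s × 3.6 = 286 km/h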